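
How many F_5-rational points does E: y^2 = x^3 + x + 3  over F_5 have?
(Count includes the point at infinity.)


For each x in F_5, count y with y^2 = x^3 + 1 x + 3 mod 5:
  x = 1: RHS = 0, y in [0]  -> 1 point(s)
  x = 4: RHS = 1, y in [1, 4]  -> 2 point(s)
Affine points: 3. Add the point at infinity: total = 4.

#E(F_5) = 4


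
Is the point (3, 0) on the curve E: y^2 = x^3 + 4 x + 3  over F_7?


Check whether y^2 = x^3 + 4 x + 3 (mod 7) for (x, y) = (3, 0).
LHS: y^2 = 0^2 mod 7 = 0
RHS: x^3 + 4 x + 3 = 3^3 + 4*3 + 3 mod 7 = 0
LHS = RHS

Yes, on the curve


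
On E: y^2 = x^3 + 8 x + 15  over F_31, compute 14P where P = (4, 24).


k = 14 = 1110_2 (binary, LSB first: 0111)
Double-and-add from P = (4, 24):
  bit 0 = 0: acc unchanged = O
  bit 1 = 1: acc = O + (8, 23) = (8, 23)
  bit 2 = 1: acc = (8, 23) + (24, 22) = (3, 29)
  bit 3 = 1: acc = (3, 29) + (14, 9) = (15, 21)

14P = (15, 21)


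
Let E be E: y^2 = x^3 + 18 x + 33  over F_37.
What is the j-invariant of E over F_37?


Delta = -16(4 a^3 + 27 b^2) mod 37 = 15
-1728 * (4 a)^3 = -1728 * (4*18)^3 mod 37 = 23
j = 23 * 15^(-1) mod 37 = 4

j = 4 (mod 37)


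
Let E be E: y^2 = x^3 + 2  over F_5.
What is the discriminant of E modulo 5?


4 a^3 + 27 b^2 = 4*0^3 + 27*2^2 = 0 + 108 = 108
Delta = -16 * (108) = -1728
Delta mod 5 = 2

Delta = 2 (mod 5)


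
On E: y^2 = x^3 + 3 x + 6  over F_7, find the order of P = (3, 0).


Compute successive multiples of P until we hit O:
  1P = (3, 0)
  2P = O

ord(P) = 2


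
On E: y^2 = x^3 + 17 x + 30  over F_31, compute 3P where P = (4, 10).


k = 3 = 11_2 (binary, LSB first: 11)
Double-and-add from P = (4, 10):
  bit 0 = 1: acc = O + (4, 10) = (4, 10)
  bit 1 = 1: acc = (4, 10) + (20, 0) = (4, 21)

3P = (4, 21)


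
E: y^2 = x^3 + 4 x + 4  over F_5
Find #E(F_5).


For each x in F_5, count y with y^2 = x^3 + 4 x + 4 mod 5:
  x = 0: RHS = 4, y in [2, 3]  -> 2 point(s)
  x = 1: RHS = 4, y in [2, 3]  -> 2 point(s)
  x = 2: RHS = 0, y in [0]  -> 1 point(s)
  x = 4: RHS = 4, y in [2, 3]  -> 2 point(s)
Affine points: 7. Add the point at infinity: total = 8.

#E(F_5) = 8


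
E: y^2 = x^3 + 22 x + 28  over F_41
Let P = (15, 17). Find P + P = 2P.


Doubling: s = (3 x1^2 + a) / (2 y1)
s = (3*15^2 + 22) / (2*17) mod 41 = 0
x3 = s^2 - 2 x1 mod 41 = 0^2 - 2*15 = 11
y3 = s (x1 - x3) - y1 mod 41 = 0 * (15 - 11) - 17 = 24

2P = (11, 24)


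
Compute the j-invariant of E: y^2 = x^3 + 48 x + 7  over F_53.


Delta = -16(4 a^3 + 27 b^2) mod 53 = 29
-1728 * (4 a)^3 = -1728 * (4*48)^3 mod 53 = 10
j = 10 * 29^(-1) mod 53 = 4

j = 4 (mod 53)


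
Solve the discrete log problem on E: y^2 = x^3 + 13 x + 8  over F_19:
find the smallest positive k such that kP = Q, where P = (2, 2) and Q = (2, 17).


Enumerate multiples of P until we hit Q = (2, 17):
  1P = (2, 2)
  2P = (3, 6)
  3P = (11, 0)
  4P = (3, 13)
  5P = (2, 17)
Match found at i = 5.

k = 5


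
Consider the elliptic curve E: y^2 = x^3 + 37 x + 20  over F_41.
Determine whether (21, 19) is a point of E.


Check whether y^2 = x^3 + 37 x + 20 (mod 41) for (x, y) = (21, 19).
LHS: y^2 = 19^2 mod 41 = 33
RHS: x^3 + 37 x + 20 = 21^3 + 37*21 + 20 mod 41 = 13
LHS != RHS

No, not on the curve


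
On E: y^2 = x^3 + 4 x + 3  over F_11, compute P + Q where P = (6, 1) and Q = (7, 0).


P != Q, so use the chord formula.
s = (y2 - y1) / (x2 - x1) = (10) / (1) mod 11 = 10
x3 = s^2 - x1 - x2 mod 11 = 10^2 - 6 - 7 = 10
y3 = s (x1 - x3) - y1 mod 11 = 10 * (6 - 10) - 1 = 3

P + Q = (10, 3)


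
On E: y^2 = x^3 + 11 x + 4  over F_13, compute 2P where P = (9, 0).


k = 2 = 10_2 (binary, LSB first: 01)
Double-and-add from P = (9, 0):
  bit 0 = 0: acc unchanged = O
  bit 1 = 1: acc = O + O = O

2P = O


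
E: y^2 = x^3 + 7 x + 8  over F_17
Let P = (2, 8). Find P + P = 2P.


Doubling: s = (3 x1^2 + a) / (2 y1)
s = (3*2^2 + 7) / (2*8) mod 17 = 15
x3 = s^2 - 2 x1 mod 17 = 15^2 - 2*2 = 0
y3 = s (x1 - x3) - y1 mod 17 = 15 * (2 - 0) - 8 = 5

2P = (0, 5)


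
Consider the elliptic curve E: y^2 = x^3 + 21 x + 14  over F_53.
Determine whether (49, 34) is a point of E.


Check whether y^2 = x^3 + 21 x + 14 (mod 53) for (x, y) = (49, 34).
LHS: y^2 = 34^2 mod 53 = 43
RHS: x^3 + 21 x + 14 = 49^3 + 21*49 + 14 mod 53 = 25
LHS != RHS

No, not on the curve


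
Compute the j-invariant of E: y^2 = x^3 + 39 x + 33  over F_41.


Delta = -16(4 a^3 + 27 b^2) mod 41 = 6
-1728 * (4 a)^3 = -1728 * (4*39)^3 mod 41 = 38
j = 38 * 6^(-1) mod 41 = 20

j = 20 (mod 41)


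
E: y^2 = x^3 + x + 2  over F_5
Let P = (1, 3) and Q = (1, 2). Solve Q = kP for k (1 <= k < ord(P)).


Enumerate multiples of P until we hit Q = (1, 2):
  1P = (1, 3)
  2P = (4, 0)
  3P = (1, 2)
Match found at i = 3.

k = 3


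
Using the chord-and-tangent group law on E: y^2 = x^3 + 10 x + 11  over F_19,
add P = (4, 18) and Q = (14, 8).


P != Q, so use the chord formula.
s = (y2 - y1) / (x2 - x1) = (9) / (10) mod 19 = 18
x3 = s^2 - x1 - x2 mod 19 = 18^2 - 4 - 14 = 2
y3 = s (x1 - x3) - y1 mod 19 = 18 * (4 - 2) - 18 = 18

P + Q = (2, 18)


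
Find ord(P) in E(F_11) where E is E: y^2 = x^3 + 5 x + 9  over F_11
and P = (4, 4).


Compute successive multiples of P until we hit O:
  1P = (4, 4)
  2P = (1, 9)
  3P = (10, 6)
  4P = (2, 4)
  5P = (5, 7)
  6P = (0, 8)
  7P = (8, 0)
  8P = (0, 3)
  ... (continuing to 14P)
  14P = O

ord(P) = 14


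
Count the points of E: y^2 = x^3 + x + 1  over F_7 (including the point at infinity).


For each x in F_7, count y with y^2 = x^3 + 1 x + 1 mod 7:
  x = 0: RHS = 1, y in [1, 6]  -> 2 point(s)
  x = 2: RHS = 4, y in [2, 5]  -> 2 point(s)
Affine points: 4. Add the point at infinity: total = 5.

#E(F_7) = 5


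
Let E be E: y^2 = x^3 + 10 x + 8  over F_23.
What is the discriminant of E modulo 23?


4 a^3 + 27 b^2 = 4*10^3 + 27*8^2 = 4000 + 1728 = 5728
Delta = -16 * (5728) = -91648
Delta mod 23 = 7

Delta = 7 (mod 23)


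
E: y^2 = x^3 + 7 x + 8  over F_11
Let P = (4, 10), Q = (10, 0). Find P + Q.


P != Q, so use the chord formula.
s = (y2 - y1) / (x2 - x1) = (1) / (6) mod 11 = 2
x3 = s^2 - x1 - x2 mod 11 = 2^2 - 4 - 10 = 1
y3 = s (x1 - x3) - y1 mod 11 = 2 * (4 - 1) - 10 = 7

P + Q = (1, 7)


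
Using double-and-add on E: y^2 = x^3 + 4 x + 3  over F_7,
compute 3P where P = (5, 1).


k = 3 = 11_2 (binary, LSB first: 11)
Double-and-add from P = (5, 1):
  bit 0 = 1: acc = O + (5, 1) = (5, 1)
  bit 1 = 1: acc = (5, 1) + (5, 6) = O

3P = O


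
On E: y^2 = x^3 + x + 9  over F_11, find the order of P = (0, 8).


Compute successive multiples of P until we hit O:
  1P = (0, 8)
  2P = (4, 0)
  3P = (0, 3)
  4P = O

ord(P) = 4


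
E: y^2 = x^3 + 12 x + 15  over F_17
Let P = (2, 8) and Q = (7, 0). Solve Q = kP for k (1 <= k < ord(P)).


Enumerate multiples of P until we hit Q = (7, 0):
  1P = (2, 8)
  2P = (11, 4)
  3P = (0, 10)
  4P = (16, 6)
  5P = (7, 0)
Match found at i = 5.

k = 5


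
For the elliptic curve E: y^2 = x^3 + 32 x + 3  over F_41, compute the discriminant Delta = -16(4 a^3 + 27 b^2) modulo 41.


4 a^3 + 27 b^2 = 4*32^3 + 27*3^2 = 131072 + 243 = 131315
Delta = -16 * (131315) = -2101040
Delta mod 41 = 5

Delta = 5 (mod 41)


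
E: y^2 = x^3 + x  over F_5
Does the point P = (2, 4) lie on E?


Check whether y^2 = x^3 + 1 x + 0 (mod 5) for (x, y) = (2, 4).
LHS: y^2 = 4^2 mod 5 = 1
RHS: x^3 + 1 x + 0 = 2^3 + 1*2 + 0 mod 5 = 0
LHS != RHS

No, not on the curve


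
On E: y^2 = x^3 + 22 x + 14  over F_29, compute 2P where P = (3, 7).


Doubling: s = (3 x1^2 + a) / (2 y1)
s = (3*3^2 + 22) / (2*7) mod 29 = 18
x3 = s^2 - 2 x1 mod 29 = 18^2 - 2*3 = 28
y3 = s (x1 - x3) - y1 mod 29 = 18 * (3 - 28) - 7 = 7

2P = (28, 7)


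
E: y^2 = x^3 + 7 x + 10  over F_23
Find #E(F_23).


For each x in F_23, count y with y^2 = x^3 + 7 x + 10 mod 23:
  x = 1: RHS = 18, y in [8, 15]  -> 2 point(s)
  x = 2: RHS = 9, y in [3, 20]  -> 2 point(s)
  x = 3: RHS = 12, y in [9, 14]  -> 2 point(s)
  x = 5: RHS = 9, y in [3, 20]  -> 2 point(s)
  x = 8: RHS = 3, y in [7, 16]  -> 2 point(s)
  x = 14: RHS = 0, y in [0]  -> 1 point(s)
  x = 16: RHS = 9, y in [3, 20]  -> 2 point(s)
  x = 20: RHS = 8, y in [10, 13]  -> 2 point(s)
  x = 22: RHS = 2, y in [5, 18]  -> 2 point(s)
Affine points: 17. Add the point at infinity: total = 18.

#E(F_23) = 18


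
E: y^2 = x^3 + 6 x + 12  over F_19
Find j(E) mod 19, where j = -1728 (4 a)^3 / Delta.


Delta = -16(4 a^3 + 27 b^2) mod 19 = 6
-1728 * (4 a)^3 = -1728 * (4*6)^3 mod 19 = 11
j = 11 * 6^(-1) mod 19 = 5

j = 5 (mod 19)


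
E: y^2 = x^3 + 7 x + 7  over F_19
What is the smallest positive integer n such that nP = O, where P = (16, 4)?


Compute successive multiples of P until we hit O:
  1P = (16, 4)
  2P = (11, 3)
  3P = (8, 9)
  4P = (4, 17)
  5P = (4, 2)
  6P = (8, 10)
  7P = (11, 16)
  8P = (16, 15)
  ... (continuing to 9P)
  9P = O

ord(P) = 9


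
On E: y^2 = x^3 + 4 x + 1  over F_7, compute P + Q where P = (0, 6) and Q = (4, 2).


P != Q, so use the chord formula.
s = (y2 - y1) / (x2 - x1) = (3) / (4) mod 7 = 6
x3 = s^2 - x1 - x2 mod 7 = 6^2 - 0 - 4 = 4
y3 = s (x1 - x3) - y1 mod 7 = 6 * (0 - 4) - 6 = 5

P + Q = (4, 5)


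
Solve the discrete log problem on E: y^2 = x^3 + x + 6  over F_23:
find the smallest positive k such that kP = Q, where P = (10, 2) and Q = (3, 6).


Enumerate multiples of P until we hit Q = (3, 6):
  1P = (10, 2)
  2P = (9, 10)
  3P = (22, 2)
  4P = (14, 21)
  5P = (0, 11)
  6P = (3, 17)
  7P = (16, 1)
  8P = (13, 10)
  9P = (2, 4)
  10P = (1, 13)
  11P = (1, 10)
  12P = (2, 19)
  13P = (13, 13)
  14P = (16, 22)
  15P = (3, 6)
Match found at i = 15.

k = 15


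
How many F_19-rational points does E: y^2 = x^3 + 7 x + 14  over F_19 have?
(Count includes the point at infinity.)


For each x in F_19, count y with y^2 = x^3 + 7 x + 14 mod 19:
  x = 2: RHS = 17, y in [6, 13]  -> 2 point(s)
  x = 3: RHS = 5, y in [9, 10]  -> 2 point(s)
  x = 4: RHS = 11, y in [7, 12]  -> 2 point(s)
  x = 6: RHS = 6, y in [5, 14]  -> 2 point(s)
  x = 7: RHS = 7, y in [8, 11]  -> 2 point(s)
  x = 10: RHS = 1, y in [1, 18]  -> 2 point(s)
  x = 11: RHS = 16, y in [4, 15]  -> 2 point(s)
  x = 14: RHS = 6, y in [5, 14]  -> 2 point(s)
  x = 15: RHS = 17, y in [6, 13]  -> 2 point(s)
  x = 16: RHS = 4, y in [2, 17]  -> 2 point(s)
  x = 17: RHS = 11, y in [7, 12]  -> 2 point(s)
  x = 18: RHS = 6, y in [5, 14]  -> 2 point(s)
Affine points: 24. Add the point at infinity: total = 25.

#E(F_19) = 25


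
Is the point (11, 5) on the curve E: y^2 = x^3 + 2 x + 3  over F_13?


Check whether y^2 = x^3 + 2 x + 3 (mod 13) for (x, y) = (11, 5).
LHS: y^2 = 5^2 mod 13 = 12
RHS: x^3 + 2 x + 3 = 11^3 + 2*11 + 3 mod 13 = 4
LHS != RHS

No, not on the curve


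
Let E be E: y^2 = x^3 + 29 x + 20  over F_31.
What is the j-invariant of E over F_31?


Delta = -16(4 a^3 + 27 b^2) mod 31 = 10
-1728 * (4 a)^3 = -1728 * (4*29)^3 mod 31 = 27
j = 27 * 10^(-1) mod 31 = 12

j = 12 (mod 31)


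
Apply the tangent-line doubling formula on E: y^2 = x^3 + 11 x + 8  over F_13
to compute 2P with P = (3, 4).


Doubling: s = (3 x1^2 + a) / (2 y1)
s = (3*3^2 + 11) / (2*4) mod 13 = 8
x3 = s^2 - 2 x1 mod 13 = 8^2 - 2*3 = 6
y3 = s (x1 - x3) - y1 mod 13 = 8 * (3 - 6) - 4 = 11

2P = (6, 11)


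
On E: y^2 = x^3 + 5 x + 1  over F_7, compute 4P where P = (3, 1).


k = 4 = 100_2 (binary, LSB first: 001)
Double-and-add from P = (3, 1):
  bit 0 = 0: acc unchanged = O
  bit 1 = 0: acc unchanged = O
  bit 2 = 1: acc = O + (5, 5) = (5, 5)

4P = (5, 5)


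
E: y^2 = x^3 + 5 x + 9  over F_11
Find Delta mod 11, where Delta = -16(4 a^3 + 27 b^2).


4 a^3 + 27 b^2 = 4*5^3 + 27*9^2 = 500 + 2187 = 2687
Delta = -16 * (2687) = -42992
Delta mod 11 = 7

Delta = 7 (mod 11)


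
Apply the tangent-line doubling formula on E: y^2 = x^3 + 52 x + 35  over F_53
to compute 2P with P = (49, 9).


Doubling: s = (3 x1^2 + a) / (2 y1)
s = (3*49^2 + 52) / (2*9) mod 53 = 35
x3 = s^2 - 2 x1 mod 53 = 35^2 - 2*49 = 14
y3 = s (x1 - x3) - y1 mod 53 = 35 * (49 - 14) - 9 = 50

2P = (14, 50)


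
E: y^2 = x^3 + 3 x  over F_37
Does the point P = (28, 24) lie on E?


Check whether y^2 = x^3 + 3 x + 0 (mod 37) for (x, y) = (28, 24).
LHS: y^2 = 24^2 mod 37 = 21
RHS: x^3 + 3 x + 0 = 28^3 + 3*28 + 0 mod 37 = 21
LHS = RHS

Yes, on the curve


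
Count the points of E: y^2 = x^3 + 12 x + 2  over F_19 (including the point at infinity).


For each x in F_19, count y with y^2 = x^3 + 12 x + 2 mod 19:
  x = 4: RHS = 0, y in [0]  -> 1 point(s)
  x = 5: RHS = 16, y in [4, 15]  -> 2 point(s)
  x = 6: RHS = 5, y in [9, 10]  -> 2 point(s)
  x = 7: RHS = 11, y in [7, 12]  -> 2 point(s)
  x = 10: RHS = 1, y in [1, 18]  -> 2 point(s)
  x = 14: RHS = 7, y in [8, 11]  -> 2 point(s)
  x = 15: RHS = 4, y in [2, 17]  -> 2 point(s)
Affine points: 13. Add the point at infinity: total = 14.

#E(F_19) = 14


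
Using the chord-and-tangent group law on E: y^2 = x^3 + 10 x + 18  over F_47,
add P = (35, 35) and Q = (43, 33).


P != Q, so use the chord formula.
s = (y2 - y1) / (x2 - x1) = (45) / (8) mod 47 = 35
x3 = s^2 - x1 - x2 mod 47 = 35^2 - 35 - 43 = 19
y3 = s (x1 - x3) - y1 mod 47 = 35 * (35 - 19) - 35 = 8

P + Q = (19, 8)


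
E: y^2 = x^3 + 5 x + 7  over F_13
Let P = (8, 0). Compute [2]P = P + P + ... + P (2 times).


k = 2 = 10_2 (binary, LSB first: 01)
Double-and-add from P = (8, 0):
  bit 0 = 0: acc unchanged = O
  bit 1 = 1: acc = O + O = O

2P = O


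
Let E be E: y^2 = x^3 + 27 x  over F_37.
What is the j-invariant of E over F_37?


Delta = -16(4 a^3 + 27 b^2) mod 37 = 27
-1728 * (4 a)^3 = -1728 * (4*27)^3 mod 37 = 36
j = 36 * 27^(-1) mod 37 = 26

j = 26 (mod 37)


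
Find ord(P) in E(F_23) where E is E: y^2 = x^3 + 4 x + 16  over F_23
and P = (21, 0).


Compute successive multiples of P until we hit O:
  1P = (21, 0)
  2P = O

ord(P) = 2


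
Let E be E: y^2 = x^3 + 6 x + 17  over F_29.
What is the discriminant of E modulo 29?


4 a^3 + 27 b^2 = 4*6^3 + 27*17^2 = 864 + 7803 = 8667
Delta = -16 * (8667) = -138672
Delta mod 29 = 6

Delta = 6 (mod 29)


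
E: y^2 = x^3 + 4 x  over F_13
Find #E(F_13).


For each x in F_13, count y with y^2 = x^3 + 4 x + 0 mod 13:
  x = 0: RHS = 0, y in [0]  -> 1 point(s)
  x = 2: RHS = 3, y in [4, 9]  -> 2 point(s)
  x = 3: RHS = 0, y in [0]  -> 1 point(s)
  x = 10: RHS = 0, y in [0]  -> 1 point(s)
  x = 11: RHS = 10, y in [6, 7]  -> 2 point(s)
Affine points: 7. Add the point at infinity: total = 8.

#E(F_13) = 8


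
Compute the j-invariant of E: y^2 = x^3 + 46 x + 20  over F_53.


Delta = -16(4 a^3 + 27 b^2) mod 53 = 43
-1728 * (4 a)^3 = -1728 * (4*46)^3 mod 53 = 2
j = 2 * 43^(-1) mod 53 = 21

j = 21 (mod 53)


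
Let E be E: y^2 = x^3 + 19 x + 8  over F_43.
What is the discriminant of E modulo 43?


4 a^3 + 27 b^2 = 4*19^3 + 27*8^2 = 27436 + 1728 = 29164
Delta = -16 * (29164) = -466624
Delta mod 43 = 12

Delta = 12 (mod 43)


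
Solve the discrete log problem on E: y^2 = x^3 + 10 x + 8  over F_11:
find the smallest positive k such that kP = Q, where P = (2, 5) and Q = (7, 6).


Enumerate multiples of P until we hit Q = (7, 6):
  1P = (2, 5)
  2P = (7, 6)
Match found at i = 2.

k = 2


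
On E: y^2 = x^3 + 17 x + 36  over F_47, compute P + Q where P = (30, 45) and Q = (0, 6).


P != Q, so use the chord formula.
s = (y2 - y1) / (x2 - x1) = (8) / (17) mod 47 = 6
x3 = s^2 - x1 - x2 mod 47 = 6^2 - 30 - 0 = 6
y3 = s (x1 - x3) - y1 mod 47 = 6 * (30 - 6) - 45 = 5

P + Q = (6, 5)


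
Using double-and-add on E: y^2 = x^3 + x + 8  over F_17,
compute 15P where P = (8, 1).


k = 15 = 1111_2 (binary, LSB first: 1111)
Double-and-add from P = (8, 1):
  bit 0 = 1: acc = O + (8, 1) = (8, 1)
  bit 1 = 1: acc = (8, 1) + (10, 10) = (15, 10)
  bit 2 = 1: acc = (15, 10) + (13, 12) = (7, 16)
  bit 3 = 1: acc = (7, 16) + (6, 3) = (3, 2)

15P = (3, 2)


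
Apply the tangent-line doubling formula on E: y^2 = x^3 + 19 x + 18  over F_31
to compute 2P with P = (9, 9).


Doubling: s = (3 x1^2 + a) / (2 y1)
s = (3*9^2 + 19) / (2*9) mod 31 = 18
x3 = s^2 - 2 x1 mod 31 = 18^2 - 2*9 = 27
y3 = s (x1 - x3) - y1 mod 31 = 18 * (9 - 27) - 9 = 8

2P = (27, 8)


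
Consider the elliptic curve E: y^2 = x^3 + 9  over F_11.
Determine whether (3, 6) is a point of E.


Check whether y^2 = x^3 + 0 x + 9 (mod 11) for (x, y) = (3, 6).
LHS: y^2 = 6^2 mod 11 = 3
RHS: x^3 + 0 x + 9 = 3^3 + 0*3 + 9 mod 11 = 3
LHS = RHS

Yes, on the curve


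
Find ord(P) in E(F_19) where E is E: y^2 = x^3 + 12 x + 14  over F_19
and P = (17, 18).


Compute successive multiples of P until we hit O:
  1P = (17, 18)
  2P = (15, 15)
  3P = (13, 7)
  4P = (12, 10)
  5P = (7, 17)
  6P = (18, 18)
  7P = (3, 1)
  8P = (6, 13)
  ... (continuing to 20P)
  20P = O

ord(P) = 20


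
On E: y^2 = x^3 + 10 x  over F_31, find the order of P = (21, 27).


Compute successive multiples of P until we hit O:
  1P = (21, 27)
  2P = (20, 4)
  3P = (23, 20)
  4P = (7, 17)
  5P = (13, 23)
  6P = (5, 12)
  7P = (6, 20)
  8P = (14, 30)
  ... (continuing to 32P)
  32P = O

ord(P) = 32


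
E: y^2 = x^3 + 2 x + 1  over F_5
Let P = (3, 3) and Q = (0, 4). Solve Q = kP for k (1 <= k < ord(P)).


Enumerate multiples of P until we hit Q = (0, 4):
  1P = (3, 3)
  2P = (0, 4)
Match found at i = 2.

k = 2


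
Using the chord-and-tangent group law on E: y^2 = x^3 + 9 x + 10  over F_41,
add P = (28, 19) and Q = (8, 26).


P != Q, so use the chord formula.
s = (y2 - y1) / (x2 - x1) = (7) / (21) mod 41 = 14
x3 = s^2 - x1 - x2 mod 41 = 14^2 - 28 - 8 = 37
y3 = s (x1 - x3) - y1 mod 41 = 14 * (28 - 37) - 19 = 19

P + Q = (37, 19)


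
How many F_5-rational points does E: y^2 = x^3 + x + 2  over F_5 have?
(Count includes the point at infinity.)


For each x in F_5, count y with y^2 = x^3 + 1 x + 2 mod 5:
  x = 1: RHS = 4, y in [2, 3]  -> 2 point(s)
  x = 4: RHS = 0, y in [0]  -> 1 point(s)
Affine points: 3. Add the point at infinity: total = 4.

#E(F_5) = 4


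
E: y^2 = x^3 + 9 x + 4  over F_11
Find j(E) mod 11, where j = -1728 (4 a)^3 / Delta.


Delta = -16(4 a^3 + 27 b^2) mod 11 = 2
-1728 * (4 a)^3 = -1728 * (4*9)^3 mod 11 = 6
j = 6 * 2^(-1) mod 11 = 3

j = 3 (mod 11)


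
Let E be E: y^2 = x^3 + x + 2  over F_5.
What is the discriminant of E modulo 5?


4 a^3 + 27 b^2 = 4*1^3 + 27*2^2 = 4 + 108 = 112
Delta = -16 * (112) = -1792
Delta mod 5 = 3

Delta = 3 (mod 5)


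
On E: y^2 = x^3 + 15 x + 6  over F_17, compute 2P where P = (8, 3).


Doubling: s = (3 x1^2 + a) / (2 y1)
s = (3*8^2 + 15) / (2*3) mod 17 = 9
x3 = s^2 - 2 x1 mod 17 = 9^2 - 2*8 = 14
y3 = s (x1 - x3) - y1 mod 17 = 9 * (8 - 14) - 3 = 11

2P = (14, 11)


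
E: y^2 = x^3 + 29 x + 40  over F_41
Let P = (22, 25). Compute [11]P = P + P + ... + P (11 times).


k = 11 = 1011_2 (binary, LSB first: 1101)
Double-and-add from P = (22, 25):
  bit 0 = 1: acc = O + (22, 25) = (22, 25)
  bit 1 = 1: acc = (22, 25) + (13, 21) = (31, 12)
  bit 2 = 0: acc unchanged = (31, 12)
  bit 3 = 1: acc = (31, 12) + (3, 21) = (15, 18)

11P = (15, 18)


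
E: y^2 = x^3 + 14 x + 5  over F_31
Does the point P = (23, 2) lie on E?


Check whether y^2 = x^3 + 14 x + 5 (mod 31) for (x, y) = (23, 2).
LHS: y^2 = 2^2 mod 31 = 4
RHS: x^3 + 14 x + 5 = 23^3 + 14*23 + 5 mod 31 = 1
LHS != RHS

No, not on the curve


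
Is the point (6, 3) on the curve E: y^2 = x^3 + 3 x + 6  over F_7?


Check whether y^2 = x^3 + 3 x + 6 (mod 7) for (x, y) = (6, 3).
LHS: y^2 = 3^2 mod 7 = 2
RHS: x^3 + 3 x + 6 = 6^3 + 3*6 + 6 mod 7 = 2
LHS = RHS

Yes, on the curve


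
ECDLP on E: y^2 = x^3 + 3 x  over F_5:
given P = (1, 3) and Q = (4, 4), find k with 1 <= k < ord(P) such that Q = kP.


Enumerate multiples of P until we hit Q = (4, 4):
  1P = (1, 3)
  2P = (4, 4)
Match found at i = 2.

k = 2


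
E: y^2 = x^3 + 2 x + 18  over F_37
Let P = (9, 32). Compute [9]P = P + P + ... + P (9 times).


k = 9 = 1001_2 (binary, LSB first: 1001)
Double-and-add from P = (9, 32):
  bit 0 = 1: acc = O + (9, 32) = (9, 32)
  bit 1 = 0: acc unchanged = (9, 32)
  bit 2 = 0: acc unchanged = (9, 32)
  bit 3 = 1: acc = (9, 32) + (8, 18) = (31, 30)

9P = (31, 30)


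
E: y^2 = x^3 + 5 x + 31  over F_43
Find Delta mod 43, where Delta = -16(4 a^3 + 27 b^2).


4 a^3 + 27 b^2 = 4*5^3 + 27*31^2 = 500 + 25947 = 26447
Delta = -16 * (26447) = -423152
Delta mod 43 = 11

Delta = 11 (mod 43)


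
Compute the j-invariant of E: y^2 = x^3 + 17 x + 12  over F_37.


Delta = -16(4 a^3 + 27 b^2) mod 37 = 20
-1728 * (4 a)^3 = -1728 * (4*17)^3 mod 37 = 29
j = 29 * 20^(-1) mod 37 = 7

j = 7 (mod 37)


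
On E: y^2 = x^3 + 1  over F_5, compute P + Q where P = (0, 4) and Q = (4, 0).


P != Q, so use the chord formula.
s = (y2 - y1) / (x2 - x1) = (1) / (4) mod 5 = 4
x3 = s^2 - x1 - x2 mod 5 = 4^2 - 0 - 4 = 2
y3 = s (x1 - x3) - y1 mod 5 = 4 * (0 - 2) - 4 = 3

P + Q = (2, 3)


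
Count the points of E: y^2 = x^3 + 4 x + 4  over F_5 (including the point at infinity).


For each x in F_5, count y with y^2 = x^3 + 4 x + 4 mod 5:
  x = 0: RHS = 4, y in [2, 3]  -> 2 point(s)
  x = 1: RHS = 4, y in [2, 3]  -> 2 point(s)
  x = 2: RHS = 0, y in [0]  -> 1 point(s)
  x = 4: RHS = 4, y in [2, 3]  -> 2 point(s)
Affine points: 7. Add the point at infinity: total = 8.

#E(F_5) = 8


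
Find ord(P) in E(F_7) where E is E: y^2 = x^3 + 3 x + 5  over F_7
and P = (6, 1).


Compute successive multiples of P until we hit O:
  1P = (6, 1)
  2P = (4, 5)
  3P = (1, 3)
  4P = (1, 4)
  5P = (4, 2)
  6P = (6, 6)
  7P = O

ord(P) = 7


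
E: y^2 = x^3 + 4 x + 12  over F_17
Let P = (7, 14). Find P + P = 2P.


Doubling: s = (3 x1^2 + a) / (2 y1)
s = (3*7^2 + 4) / (2*14) mod 17 = 6
x3 = s^2 - 2 x1 mod 17 = 6^2 - 2*7 = 5
y3 = s (x1 - x3) - y1 mod 17 = 6 * (7 - 5) - 14 = 15

2P = (5, 15)


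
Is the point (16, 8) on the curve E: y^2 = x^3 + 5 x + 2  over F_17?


Check whether y^2 = x^3 + 5 x + 2 (mod 17) for (x, y) = (16, 8).
LHS: y^2 = 8^2 mod 17 = 13
RHS: x^3 + 5 x + 2 = 16^3 + 5*16 + 2 mod 17 = 13
LHS = RHS

Yes, on the curve


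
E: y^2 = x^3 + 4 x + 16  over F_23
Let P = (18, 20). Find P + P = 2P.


Doubling: s = (3 x1^2 + a) / (2 y1)
s = (3*18^2 + 4) / (2*20) mod 23 = 6
x3 = s^2 - 2 x1 mod 23 = 6^2 - 2*18 = 0
y3 = s (x1 - x3) - y1 mod 23 = 6 * (18 - 0) - 20 = 19

2P = (0, 19)


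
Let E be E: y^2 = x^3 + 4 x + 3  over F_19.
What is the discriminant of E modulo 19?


4 a^3 + 27 b^2 = 4*4^3 + 27*3^2 = 256 + 243 = 499
Delta = -16 * (499) = -7984
Delta mod 19 = 15

Delta = 15 (mod 19)


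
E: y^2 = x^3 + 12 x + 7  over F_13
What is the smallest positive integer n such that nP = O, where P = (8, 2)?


Compute successive multiples of P until we hit O:
  1P = (8, 2)
  2P = (11, 1)
  3P = (10, 3)
  4P = (5, 6)
  5P = (9, 8)
  6P = (6, 10)
  7P = (2, 0)
  8P = (6, 3)
  ... (continuing to 14P)
  14P = O

ord(P) = 14


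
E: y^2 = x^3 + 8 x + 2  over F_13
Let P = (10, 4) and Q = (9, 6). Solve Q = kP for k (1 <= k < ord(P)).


Enumerate multiples of P until we hit Q = (9, 6):
  1P = (10, 4)
  2P = (3, 12)
  3P = (9, 6)
Match found at i = 3.

k = 3


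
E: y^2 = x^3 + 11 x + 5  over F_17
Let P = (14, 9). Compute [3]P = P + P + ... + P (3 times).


k = 3 = 11_2 (binary, LSB first: 11)
Double-and-add from P = (14, 9):
  bit 0 = 1: acc = O + (14, 9) = (14, 9)
  bit 1 = 1: acc = (14, 9) + (5, 10) = (2, 1)

3P = (2, 1)


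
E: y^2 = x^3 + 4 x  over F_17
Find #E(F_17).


For each x in F_17, count y with y^2 = x^3 + 4 x + 0 mod 17:
  x = 0: RHS = 0, y in [0]  -> 1 point(s)
  x = 2: RHS = 16, y in [4, 13]  -> 2 point(s)
  x = 5: RHS = 9, y in [3, 14]  -> 2 point(s)
  x = 6: RHS = 2, y in [6, 11]  -> 2 point(s)
  x = 8: RHS = 0, y in [0]  -> 1 point(s)
  x = 9: RHS = 0, y in [0]  -> 1 point(s)
  x = 11: RHS = 15, y in [7, 10]  -> 2 point(s)
  x = 12: RHS = 8, y in [5, 12]  -> 2 point(s)
  x = 15: RHS = 1, y in [1, 16]  -> 2 point(s)
Affine points: 15. Add the point at infinity: total = 16.

#E(F_17) = 16


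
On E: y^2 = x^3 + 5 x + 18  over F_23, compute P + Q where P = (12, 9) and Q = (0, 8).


P != Q, so use the chord formula.
s = (y2 - y1) / (x2 - x1) = (22) / (11) mod 23 = 2
x3 = s^2 - x1 - x2 mod 23 = 2^2 - 12 - 0 = 15
y3 = s (x1 - x3) - y1 mod 23 = 2 * (12 - 15) - 9 = 8

P + Q = (15, 8)


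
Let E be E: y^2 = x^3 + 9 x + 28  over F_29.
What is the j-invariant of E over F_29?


Delta = -16(4 a^3 + 27 b^2) mod 29 = 8
-1728 * (4 a)^3 = -1728 * (4*9)^3 mod 29 = 27
j = 27 * 8^(-1) mod 29 = 7

j = 7 (mod 29)


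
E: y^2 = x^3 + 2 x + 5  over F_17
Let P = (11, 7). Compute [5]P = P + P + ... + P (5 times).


k = 5 = 101_2 (binary, LSB first: 101)
Double-and-add from P = (11, 7):
  bit 0 = 1: acc = O + (11, 7) = (11, 7)
  bit 1 = 0: acc unchanged = (11, 7)
  bit 2 = 1: acc = (11, 7) + (1, 12) = (1, 5)

5P = (1, 5)


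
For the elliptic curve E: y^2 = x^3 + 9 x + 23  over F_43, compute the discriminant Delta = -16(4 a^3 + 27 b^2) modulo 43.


4 a^3 + 27 b^2 = 4*9^3 + 27*23^2 = 2916 + 14283 = 17199
Delta = -16 * (17199) = -275184
Delta mod 43 = 16

Delta = 16 (mod 43)


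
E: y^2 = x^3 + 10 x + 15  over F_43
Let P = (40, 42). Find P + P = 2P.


Doubling: s = (3 x1^2 + a) / (2 y1)
s = (3*40^2 + 10) / (2*42) mod 43 = 3
x3 = s^2 - 2 x1 mod 43 = 3^2 - 2*40 = 15
y3 = s (x1 - x3) - y1 mod 43 = 3 * (40 - 15) - 42 = 33

2P = (15, 33)


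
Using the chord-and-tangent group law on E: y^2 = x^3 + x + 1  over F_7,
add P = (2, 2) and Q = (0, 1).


P != Q, so use the chord formula.
s = (y2 - y1) / (x2 - x1) = (6) / (5) mod 7 = 4
x3 = s^2 - x1 - x2 mod 7 = 4^2 - 2 - 0 = 0
y3 = s (x1 - x3) - y1 mod 7 = 4 * (2 - 0) - 2 = 6

P + Q = (0, 6)


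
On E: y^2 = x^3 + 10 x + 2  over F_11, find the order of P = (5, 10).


Compute successive multiples of P until we hit O:
  1P = (5, 10)
  2P = (6, 5)
  3P = (3, 2)
  4P = (8, 0)
  5P = (3, 9)
  6P = (6, 6)
  7P = (5, 1)
  8P = O

ord(P) = 8


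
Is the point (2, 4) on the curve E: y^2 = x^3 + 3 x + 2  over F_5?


Check whether y^2 = x^3 + 3 x + 2 (mod 5) for (x, y) = (2, 4).
LHS: y^2 = 4^2 mod 5 = 1
RHS: x^3 + 3 x + 2 = 2^3 + 3*2 + 2 mod 5 = 1
LHS = RHS

Yes, on the curve


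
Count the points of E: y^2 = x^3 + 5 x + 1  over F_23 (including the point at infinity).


For each x in F_23, count y with y^2 = x^3 + 5 x + 1 mod 23:
  x = 0: RHS = 1, y in [1, 22]  -> 2 point(s)
  x = 4: RHS = 16, y in [4, 19]  -> 2 point(s)
  x = 5: RHS = 13, y in [6, 17]  -> 2 point(s)
  x = 8: RHS = 1, y in [1, 22]  -> 2 point(s)
  x = 9: RHS = 16, y in [4, 19]  -> 2 point(s)
  x = 10: RHS = 16, y in [4, 19]  -> 2 point(s)
  x = 12: RHS = 18, y in [8, 15]  -> 2 point(s)
  x = 13: RHS = 9, y in [3, 20]  -> 2 point(s)
  x = 14: RHS = 9, y in [3, 20]  -> 2 point(s)
  x = 15: RHS = 1, y in [1, 22]  -> 2 point(s)
  x = 17: RHS = 8, y in [10, 13]  -> 2 point(s)
  x = 18: RHS = 12, y in [9, 14]  -> 2 point(s)
  x = 19: RHS = 9, y in [3, 20]  -> 2 point(s)
  x = 21: RHS = 6, y in [11, 12]  -> 2 point(s)
  x = 22: RHS = 18, y in [8, 15]  -> 2 point(s)
Affine points: 30. Add the point at infinity: total = 31.

#E(F_23) = 31


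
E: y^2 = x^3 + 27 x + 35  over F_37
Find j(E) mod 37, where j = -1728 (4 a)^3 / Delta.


Delta = -16(4 a^3 + 27 b^2) mod 37 = 1
-1728 * (4 a)^3 = -1728 * (4*27)^3 mod 37 = 36
j = 36 * 1^(-1) mod 37 = 36

j = 36 (mod 37)


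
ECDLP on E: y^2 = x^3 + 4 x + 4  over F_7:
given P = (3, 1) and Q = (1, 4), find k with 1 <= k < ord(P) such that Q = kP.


Enumerate multiples of P until we hit Q = (1, 4):
  1P = (3, 1)
  2P = (5, 3)
  3P = (0, 2)
  4P = (1, 3)
  5P = (4, 0)
  6P = (1, 4)
Match found at i = 6.

k = 6


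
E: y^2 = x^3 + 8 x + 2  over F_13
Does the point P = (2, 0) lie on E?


Check whether y^2 = x^3 + 8 x + 2 (mod 13) for (x, y) = (2, 0).
LHS: y^2 = 0^2 mod 13 = 0
RHS: x^3 + 8 x + 2 = 2^3 + 8*2 + 2 mod 13 = 0
LHS = RHS

Yes, on the curve


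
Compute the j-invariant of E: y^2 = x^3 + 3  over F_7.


Delta = -16(4 a^3 + 27 b^2) mod 7 = 4
-1728 * (4 a)^3 = -1728 * (4*0)^3 mod 7 = 0
j = 0 * 4^(-1) mod 7 = 0

j = 0 (mod 7)


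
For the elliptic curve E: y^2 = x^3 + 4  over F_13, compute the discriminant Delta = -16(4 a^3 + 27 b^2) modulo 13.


4 a^3 + 27 b^2 = 4*0^3 + 27*4^2 = 0 + 432 = 432
Delta = -16 * (432) = -6912
Delta mod 13 = 4

Delta = 4 (mod 13)


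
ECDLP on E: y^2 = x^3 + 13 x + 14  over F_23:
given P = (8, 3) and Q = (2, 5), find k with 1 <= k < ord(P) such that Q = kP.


Enumerate multiples of P until we hit Q = (2, 5):
  1P = (8, 3)
  2P = (2, 18)
  3P = (2, 5)
Match found at i = 3.

k = 3


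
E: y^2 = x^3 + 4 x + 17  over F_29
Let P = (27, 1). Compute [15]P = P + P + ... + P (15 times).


k = 15 = 1111_2 (binary, LSB first: 1111)
Double-and-add from P = (27, 1):
  bit 0 = 1: acc = O + (27, 1) = (27, 1)
  bit 1 = 1: acc = (27, 1) + (10, 19) = (16, 1)
  bit 2 = 1: acc = (16, 1) + (15, 28) = (2, 27)
  bit 3 = 1: acc = (2, 27) + (6, 5) = (15, 1)

15P = (15, 1)


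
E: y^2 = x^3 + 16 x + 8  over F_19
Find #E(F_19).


For each x in F_19, count y with y^2 = x^3 + 16 x + 8 mod 19:
  x = 1: RHS = 6, y in [5, 14]  -> 2 point(s)
  x = 3: RHS = 7, y in [8, 11]  -> 2 point(s)
  x = 5: RHS = 4, y in [2, 17]  -> 2 point(s)
  x = 6: RHS = 16, y in [4, 15]  -> 2 point(s)
  x = 7: RHS = 7, y in [8, 11]  -> 2 point(s)
  x = 9: RHS = 7, y in [8, 11]  -> 2 point(s)
  x = 10: RHS = 9, y in [3, 16]  -> 2 point(s)
  x = 12: RHS = 9, y in [3, 16]  -> 2 point(s)
  x = 13: RHS = 0, y in [0]  -> 1 point(s)
  x = 16: RHS = 9, y in [3, 16]  -> 2 point(s)
  x = 17: RHS = 6, y in [5, 14]  -> 2 point(s)
Affine points: 21. Add the point at infinity: total = 22.

#E(F_19) = 22


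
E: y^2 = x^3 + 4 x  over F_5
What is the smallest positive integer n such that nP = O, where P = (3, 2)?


Compute successive multiples of P until we hit O:
  1P = (3, 2)
  2P = (0, 0)
  3P = (3, 3)
  4P = O

ord(P) = 4


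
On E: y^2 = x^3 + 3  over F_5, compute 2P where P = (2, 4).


Doubling: s = (3 x1^2 + a) / (2 y1)
s = (3*2^2 + 0) / (2*4) mod 5 = 4
x3 = s^2 - 2 x1 mod 5 = 4^2 - 2*2 = 2
y3 = s (x1 - x3) - y1 mod 5 = 4 * (2 - 2) - 4 = 1

2P = (2, 1)


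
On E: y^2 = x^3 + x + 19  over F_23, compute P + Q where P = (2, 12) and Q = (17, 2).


P != Q, so use the chord formula.
s = (y2 - y1) / (x2 - x1) = (13) / (15) mod 23 = 7
x3 = s^2 - x1 - x2 mod 23 = 7^2 - 2 - 17 = 7
y3 = s (x1 - x3) - y1 mod 23 = 7 * (2 - 7) - 12 = 22

P + Q = (7, 22)


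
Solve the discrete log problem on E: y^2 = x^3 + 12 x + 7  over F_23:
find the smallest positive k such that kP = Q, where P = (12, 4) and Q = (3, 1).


Enumerate multiples of P until we hit Q = (3, 1):
  1P = (12, 4)
  2P = (3, 1)
Match found at i = 2.

k = 2


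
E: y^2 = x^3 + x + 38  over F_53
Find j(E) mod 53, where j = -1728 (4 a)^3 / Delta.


Delta = -16(4 a^3 + 27 b^2) mod 53 = 44
-1728 * (4 a)^3 = -1728 * (4*1)^3 mod 53 = 19
j = 19 * 44^(-1) mod 53 = 45

j = 45 (mod 53)


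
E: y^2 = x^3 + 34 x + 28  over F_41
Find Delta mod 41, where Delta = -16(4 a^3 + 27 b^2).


4 a^3 + 27 b^2 = 4*34^3 + 27*28^2 = 157216 + 21168 = 178384
Delta = -16 * (178384) = -2854144
Delta mod 41 = 30

Delta = 30 (mod 41)


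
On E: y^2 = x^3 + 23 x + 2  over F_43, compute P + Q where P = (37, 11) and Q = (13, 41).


P != Q, so use the chord formula.
s = (y2 - y1) / (x2 - x1) = (30) / (19) mod 43 = 31
x3 = s^2 - x1 - x2 mod 43 = 31^2 - 37 - 13 = 8
y3 = s (x1 - x3) - y1 mod 43 = 31 * (37 - 8) - 11 = 28

P + Q = (8, 28)


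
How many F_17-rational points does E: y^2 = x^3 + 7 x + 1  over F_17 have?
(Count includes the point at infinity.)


For each x in F_17, count y with y^2 = x^3 + 7 x + 1 mod 17:
  x = 0: RHS = 1, y in [1, 16]  -> 2 point(s)
  x = 1: RHS = 9, y in [3, 14]  -> 2 point(s)
  x = 3: RHS = 15, y in [7, 10]  -> 2 point(s)
  x = 4: RHS = 8, y in [5, 12]  -> 2 point(s)
  x = 5: RHS = 8, y in [5, 12]  -> 2 point(s)
  x = 6: RHS = 4, y in [2, 15]  -> 2 point(s)
  x = 7: RHS = 2, y in [6, 11]  -> 2 point(s)
  x = 8: RHS = 8, y in [5, 12]  -> 2 point(s)
  x = 10: RHS = 0, y in [0]  -> 1 point(s)
  x = 11: RHS = 15, y in [7, 10]  -> 2 point(s)
  x = 14: RHS = 4, y in [2, 15]  -> 2 point(s)
  x = 15: RHS = 13, y in [8, 9]  -> 2 point(s)
Affine points: 23. Add the point at infinity: total = 24.

#E(F_17) = 24


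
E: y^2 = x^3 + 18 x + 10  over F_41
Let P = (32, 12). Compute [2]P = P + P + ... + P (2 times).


k = 2 = 10_2 (binary, LSB first: 01)
Double-and-add from P = (32, 12):
  bit 0 = 0: acc unchanged = O
  bit 1 = 1: acc = O + (28, 11) = (28, 11)

2P = (28, 11)


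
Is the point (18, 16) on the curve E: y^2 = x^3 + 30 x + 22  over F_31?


Check whether y^2 = x^3 + 30 x + 22 (mod 31) for (x, y) = (18, 16).
LHS: y^2 = 16^2 mod 31 = 8
RHS: x^3 + 30 x + 22 = 18^3 + 30*18 + 22 mod 31 = 8
LHS = RHS

Yes, on the curve


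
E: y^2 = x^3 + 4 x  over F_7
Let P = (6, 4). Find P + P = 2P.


Doubling: s = (3 x1^2 + a) / (2 y1)
s = (3*6^2 + 4) / (2*4) mod 7 = 0
x3 = s^2 - 2 x1 mod 7 = 0^2 - 2*6 = 2
y3 = s (x1 - x3) - y1 mod 7 = 0 * (6 - 2) - 4 = 3

2P = (2, 3)


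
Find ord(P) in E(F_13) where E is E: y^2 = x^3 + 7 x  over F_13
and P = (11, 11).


Compute successive multiples of P until we hit O:
  1P = (11, 11)
  2P = (3, 3)
  3P = (0, 0)
  4P = (3, 10)
  5P = (11, 2)
  6P = O

ord(P) = 6


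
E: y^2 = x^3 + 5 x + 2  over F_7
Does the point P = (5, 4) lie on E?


Check whether y^2 = x^3 + 5 x + 2 (mod 7) for (x, y) = (5, 4).
LHS: y^2 = 4^2 mod 7 = 2
RHS: x^3 + 5 x + 2 = 5^3 + 5*5 + 2 mod 7 = 5
LHS != RHS

No, not on the curve


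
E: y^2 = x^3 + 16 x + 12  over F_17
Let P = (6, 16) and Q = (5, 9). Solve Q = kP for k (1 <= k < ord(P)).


Enumerate multiples of P until we hit Q = (5, 9):
  1P = (6, 16)
  2P = (7, 12)
  3P = (3, 6)
  4P = (4, 2)
  5P = (5, 8)
  6P = (2, 16)
  7P = (9, 1)
  8P = (10, 4)
  9P = (10, 13)
  10P = (9, 16)
  11P = (2, 1)
  12P = (5, 9)
Match found at i = 12.

k = 12


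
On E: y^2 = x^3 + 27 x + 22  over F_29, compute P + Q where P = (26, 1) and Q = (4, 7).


P != Q, so use the chord formula.
s = (y2 - y1) / (x2 - x1) = (6) / (7) mod 29 = 5
x3 = s^2 - x1 - x2 mod 29 = 5^2 - 26 - 4 = 24
y3 = s (x1 - x3) - y1 mod 29 = 5 * (26 - 24) - 1 = 9

P + Q = (24, 9)


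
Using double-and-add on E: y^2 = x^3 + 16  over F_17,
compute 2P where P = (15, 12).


k = 2 = 10_2 (binary, LSB first: 01)
Double-and-add from P = (15, 12):
  bit 0 = 0: acc unchanged = O
  bit 1 = 1: acc = O + (0, 4) = (0, 4)

2P = (0, 4)


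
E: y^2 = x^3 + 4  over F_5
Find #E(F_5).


For each x in F_5, count y with y^2 = x^3 + 0 x + 4 mod 5:
  x = 0: RHS = 4, y in [2, 3]  -> 2 point(s)
  x = 1: RHS = 0, y in [0]  -> 1 point(s)
  x = 3: RHS = 1, y in [1, 4]  -> 2 point(s)
Affine points: 5. Add the point at infinity: total = 6.

#E(F_5) = 6


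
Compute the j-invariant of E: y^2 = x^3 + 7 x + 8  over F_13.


Delta = -16(4 a^3 + 27 b^2) mod 13 = 8
-1728 * (4 a)^3 = -1728 * (4*7)^3 mod 13 = 8
j = 8 * 8^(-1) mod 13 = 1

j = 1 (mod 13)


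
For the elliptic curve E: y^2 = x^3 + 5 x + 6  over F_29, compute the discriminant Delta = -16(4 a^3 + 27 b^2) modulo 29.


4 a^3 + 27 b^2 = 4*5^3 + 27*6^2 = 500 + 972 = 1472
Delta = -16 * (1472) = -23552
Delta mod 29 = 25

Delta = 25 (mod 29)


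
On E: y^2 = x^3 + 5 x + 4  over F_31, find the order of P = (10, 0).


Compute successive multiples of P until we hit O:
  1P = (10, 0)
  2P = O

ord(P) = 2


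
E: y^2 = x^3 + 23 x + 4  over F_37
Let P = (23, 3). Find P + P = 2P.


Doubling: s = (3 x1^2 + a) / (2 y1)
s = (3*23^2 + 23) / (2*3) mod 37 = 34
x3 = s^2 - 2 x1 mod 37 = 34^2 - 2*23 = 0
y3 = s (x1 - x3) - y1 mod 37 = 34 * (23 - 0) - 3 = 2

2P = (0, 2)


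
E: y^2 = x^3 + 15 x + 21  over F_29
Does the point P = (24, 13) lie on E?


Check whether y^2 = x^3 + 15 x + 21 (mod 29) for (x, y) = (24, 13).
LHS: y^2 = 13^2 mod 29 = 24
RHS: x^3 + 15 x + 21 = 24^3 + 15*24 + 21 mod 29 = 24
LHS = RHS

Yes, on the curve


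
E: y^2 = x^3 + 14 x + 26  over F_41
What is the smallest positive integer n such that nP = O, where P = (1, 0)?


Compute successive multiples of P until we hit O:
  1P = (1, 0)
  2P = O

ord(P) = 2


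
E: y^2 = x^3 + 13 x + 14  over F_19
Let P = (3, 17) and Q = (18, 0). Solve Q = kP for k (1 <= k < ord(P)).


Enumerate multiples of P until we hit Q = (18, 0):
  1P = (3, 17)
  2P = (18, 0)
Match found at i = 2.

k = 2


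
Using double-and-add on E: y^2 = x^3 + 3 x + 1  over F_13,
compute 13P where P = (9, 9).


k = 13 = 1101_2 (binary, LSB first: 1011)
Double-and-add from P = (9, 9):
  bit 0 = 1: acc = O + (9, 9) = (9, 9)
  bit 1 = 0: acc unchanged = (9, 9)
  bit 2 = 1: acc = (9, 9) + (8, 2) = (6, 12)
  bit 3 = 1: acc = (6, 12) + (10, 11) = (6, 1)

13P = (6, 1)


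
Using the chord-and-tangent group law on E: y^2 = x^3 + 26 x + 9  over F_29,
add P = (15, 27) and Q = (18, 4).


P != Q, so use the chord formula.
s = (y2 - y1) / (x2 - x1) = (6) / (3) mod 29 = 2
x3 = s^2 - x1 - x2 mod 29 = 2^2 - 15 - 18 = 0
y3 = s (x1 - x3) - y1 mod 29 = 2 * (15 - 0) - 27 = 3

P + Q = (0, 3)


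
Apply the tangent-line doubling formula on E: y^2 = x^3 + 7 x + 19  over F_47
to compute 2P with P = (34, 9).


Doubling: s = (3 x1^2 + a) / (2 y1)
s = (3*34^2 + 7) / (2*9) mod 47 = 39
x3 = s^2 - 2 x1 mod 47 = 39^2 - 2*34 = 43
y3 = s (x1 - x3) - y1 mod 47 = 39 * (34 - 43) - 9 = 16

2P = (43, 16)


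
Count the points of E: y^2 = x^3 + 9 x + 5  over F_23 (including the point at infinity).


For each x in F_23, count y with y^2 = x^3 + 9 x + 5 mod 23:
  x = 2: RHS = 8, y in [10, 13]  -> 2 point(s)
  x = 3: RHS = 13, y in [6, 17]  -> 2 point(s)
  x = 4: RHS = 13, y in [6, 17]  -> 2 point(s)
  x = 11: RHS = 9, y in [3, 20]  -> 2 point(s)
  x = 12: RHS = 1, y in [1, 22]  -> 2 point(s)
  x = 14: RHS = 0, y in [0]  -> 1 point(s)
  x = 16: RHS = 13, y in [6, 17]  -> 2 point(s)
  x = 21: RHS = 2, y in [5, 18]  -> 2 point(s)
  x = 22: RHS = 18, y in [8, 15]  -> 2 point(s)
Affine points: 17. Add the point at infinity: total = 18.

#E(F_23) = 18


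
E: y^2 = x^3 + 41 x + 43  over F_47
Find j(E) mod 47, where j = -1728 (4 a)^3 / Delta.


Delta = -16(4 a^3 + 27 b^2) mod 47 = 3
-1728 * (4 a)^3 = -1728 * (4*41)^3 mod 47 = 28
j = 28 * 3^(-1) mod 47 = 25

j = 25 (mod 47)


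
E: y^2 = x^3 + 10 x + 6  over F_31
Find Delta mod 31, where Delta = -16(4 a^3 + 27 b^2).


4 a^3 + 27 b^2 = 4*10^3 + 27*6^2 = 4000 + 972 = 4972
Delta = -16 * (4972) = -79552
Delta mod 31 = 25

Delta = 25 (mod 31)


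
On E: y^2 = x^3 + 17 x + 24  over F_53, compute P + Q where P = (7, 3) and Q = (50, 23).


P != Q, so use the chord formula.
s = (y2 - y1) / (x2 - x1) = (20) / (43) mod 53 = 51
x3 = s^2 - x1 - x2 mod 53 = 51^2 - 7 - 50 = 0
y3 = s (x1 - x3) - y1 mod 53 = 51 * (7 - 0) - 3 = 36

P + Q = (0, 36)


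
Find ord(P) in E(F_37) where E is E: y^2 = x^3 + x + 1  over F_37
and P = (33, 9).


Compute successive multiples of P until we hit O:
  1P = (33, 9)
  2P = (29, 6)
  3P = (1, 15)
  4P = (0, 1)
  5P = (8, 15)
  6P = (24, 14)
  7P = (10, 7)
  8P = (28, 22)
  ... (continuing to 48P)
  48P = O

ord(P) = 48


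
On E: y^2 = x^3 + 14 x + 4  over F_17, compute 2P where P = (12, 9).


Doubling: s = (3 x1^2 + a) / (2 y1)
s = (3*12^2 + 14) / (2*9) mod 17 = 4
x3 = s^2 - 2 x1 mod 17 = 4^2 - 2*12 = 9
y3 = s (x1 - x3) - y1 mod 17 = 4 * (12 - 9) - 9 = 3

2P = (9, 3)


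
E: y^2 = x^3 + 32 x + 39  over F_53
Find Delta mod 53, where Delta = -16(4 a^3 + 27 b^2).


4 a^3 + 27 b^2 = 4*32^3 + 27*39^2 = 131072 + 41067 = 172139
Delta = -16 * (172139) = -2754224
Delta mod 53 = 27

Delta = 27 (mod 53)


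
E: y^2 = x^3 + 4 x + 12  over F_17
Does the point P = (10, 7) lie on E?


Check whether y^2 = x^3 + 4 x + 12 (mod 17) for (x, y) = (10, 7).
LHS: y^2 = 7^2 mod 17 = 15
RHS: x^3 + 4 x + 12 = 10^3 + 4*10 + 12 mod 17 = 15
LHS = RHS

Yes, on the curve


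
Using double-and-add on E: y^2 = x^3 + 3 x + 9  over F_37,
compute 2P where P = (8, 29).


k = 2 = 10_2 (binary, LSB first: 01)
Double-and-add from P = (8, 29):
  bit 0 = 0: acc unchanged = O
  bit 1 = 1: acc = O + (0, 3) = (0, 3)

2P = (0, 3)
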